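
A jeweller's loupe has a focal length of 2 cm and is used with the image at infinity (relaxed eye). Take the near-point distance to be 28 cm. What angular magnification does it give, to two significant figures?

14

M = D/f = 28/2 = 14.000.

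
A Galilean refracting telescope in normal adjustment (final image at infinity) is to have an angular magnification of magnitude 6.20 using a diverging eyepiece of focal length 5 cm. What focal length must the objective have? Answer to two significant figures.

31 cm

|M| = f_obj/|f_eye|, so f_obj = |M| x |f_eye| = 6.2 x 5 = 31.000 cm.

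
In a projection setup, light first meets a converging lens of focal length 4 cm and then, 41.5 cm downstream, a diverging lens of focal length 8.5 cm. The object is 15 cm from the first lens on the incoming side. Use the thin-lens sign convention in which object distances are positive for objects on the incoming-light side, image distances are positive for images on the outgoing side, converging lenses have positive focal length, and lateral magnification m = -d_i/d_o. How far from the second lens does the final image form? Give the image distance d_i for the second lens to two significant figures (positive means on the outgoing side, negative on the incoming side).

Applying the thin-lens equation to the first lens, 1/4 = 1/15 + 1/d_i1, which gives d_i1 = 5.455 cm.
That image sits 36.045 cm in front of the second lens, so d_o2 = 36.045 cm.
Applying the thin-lens equation again with f_2 = -8.5 cm and d_o2 = 36.045 cm gives d_i2 = -6.878 cm.

-6.9 cm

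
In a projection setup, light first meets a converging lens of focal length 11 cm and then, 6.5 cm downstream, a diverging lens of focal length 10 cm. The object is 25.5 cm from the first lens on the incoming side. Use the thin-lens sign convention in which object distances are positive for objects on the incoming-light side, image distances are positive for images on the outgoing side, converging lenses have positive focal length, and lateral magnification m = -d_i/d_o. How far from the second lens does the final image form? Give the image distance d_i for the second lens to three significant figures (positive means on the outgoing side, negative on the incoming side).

-45.2 cm

Applying the thin-lens equation to the first lens, 1/11 = 1/25.5 + 1/d_i1, which gives d_i1 = 19.345 cm.
This image would form 19.345 cm past lens 1, i.e. 12.845 cm beyond lens 2, so it is a virtual object for lens 2: d_o2 = 6.5 - 19.345 = -12.845 cm.
Applying the thin-lens equation again with f_2 = -10 cm and d_o2 = -12.845 cm gives d_i2 = -45.152 cm.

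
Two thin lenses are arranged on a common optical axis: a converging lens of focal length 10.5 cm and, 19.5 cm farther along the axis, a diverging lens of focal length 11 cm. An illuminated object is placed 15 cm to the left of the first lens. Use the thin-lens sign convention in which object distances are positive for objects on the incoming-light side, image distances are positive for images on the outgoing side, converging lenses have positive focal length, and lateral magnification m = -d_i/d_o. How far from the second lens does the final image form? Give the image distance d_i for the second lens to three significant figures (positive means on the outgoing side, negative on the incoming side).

Applying the thin-lens equation to the first lens, 1/10.5 = 1/15 + 1/d_i1, which gives d_i1 = 35.000 cm.
This image would form 35.000 cm past lens 1, i.e. 15.500 cm beyond lens 2, so it is a virtual object for lens 2: d_o2 = 19.5 - 35.000 = -15.500 cm.
Applying the thin-lens equation again with f_2 = -11 cm and d_o2 = -15.500 cm gives d_i2 = -37.889 cm.

-37.9 cm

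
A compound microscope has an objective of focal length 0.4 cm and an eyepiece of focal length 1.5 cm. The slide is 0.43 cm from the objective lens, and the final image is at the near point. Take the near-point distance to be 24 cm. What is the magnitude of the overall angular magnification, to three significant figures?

227

Objective: 1/d_i = 1/f_obj - 1/d_o = 1/0.4 - 1/0.43 = 0.17442 cm^-1, so d_i = 5.733 cm.
m_obj = -d_i/d_o = -5.733/0.43 = -13.333.
Eyepiece angular magnification (image at near point): M_eye = 1 + D/f_e = 1 + 24/1.5 = 17.000.
Overall M = m_obj x M_eye = (-13.333)(17.000) = -226.67.
|M| = 226.67.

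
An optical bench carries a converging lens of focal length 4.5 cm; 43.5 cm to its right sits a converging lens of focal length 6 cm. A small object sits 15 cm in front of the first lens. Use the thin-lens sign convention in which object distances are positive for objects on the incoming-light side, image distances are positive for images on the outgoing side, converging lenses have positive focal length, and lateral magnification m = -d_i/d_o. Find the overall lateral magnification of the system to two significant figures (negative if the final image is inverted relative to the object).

0.083

Lens 1: 1/d_i1 = 1/f_1 - 1/d_o1 = 1/4.5 - 1/15 = 0.15556 cm^-1, so d_i1 = 6.429 cm.
m_1 = -(6.429)/15 = -0.4286.
Object distance for lens 2: d_o2 = 43.5 - 6.429 = 37.071 cm.
Lens 2: 1/d_i2 = 1/f_2 - 1/d_o2 = 1/6 - 1/(37.071) = 0.13969 cm^-1, so d_i2 = 7.159 cm.
m_2 = -(7.159)/(37.071) = -0.1931.
Overall magnification: m = m_1 m_2 = 0.0828.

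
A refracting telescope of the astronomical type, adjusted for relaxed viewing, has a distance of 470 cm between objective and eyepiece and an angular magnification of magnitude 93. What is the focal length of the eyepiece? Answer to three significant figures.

In normal adjustment the tube length equals f_obj + f_eye and |M| = f_obj/f_eye.
So f_obj = 93 f_eye and 93 f_eye + f_eye = 470 cm, giving f_eye = 470/94 = 5.000 cm and f_obj = 465.000 cm.

5.00 cm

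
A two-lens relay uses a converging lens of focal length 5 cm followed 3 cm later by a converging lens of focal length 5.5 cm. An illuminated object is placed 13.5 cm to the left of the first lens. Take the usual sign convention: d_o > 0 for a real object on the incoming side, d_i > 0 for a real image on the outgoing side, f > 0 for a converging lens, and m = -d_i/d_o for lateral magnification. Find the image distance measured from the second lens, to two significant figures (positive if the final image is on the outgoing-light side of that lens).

2.6 cm

Applying the thin-lens equation to the first lens, 1/5 = 1/13.5 + 1/d_i1, which gives d_i1 = 7.941 cm.
This image would form 7.941 cm past lens 1, i.e. 4.941 cm beyond lens 2, so it is a virtual object for lens 2: d_o2 = 3 - 7.941 = -4.941 cm.
Applying the thin-lens equation again with f_2 = 5.5 cm and d_o2 = -4.941 cm gives d_i2 = 2.603 cm.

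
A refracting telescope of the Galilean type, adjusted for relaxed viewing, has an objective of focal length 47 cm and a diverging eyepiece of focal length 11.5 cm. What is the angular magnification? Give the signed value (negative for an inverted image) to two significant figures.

4.1

M = -f_obj/f_eye = -47/(-11.5) = 4.087.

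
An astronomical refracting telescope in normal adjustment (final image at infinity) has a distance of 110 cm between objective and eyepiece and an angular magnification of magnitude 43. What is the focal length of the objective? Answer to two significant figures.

110 cm

In normal adjustment the tube length equals f_obj + f_eye and |M| = f_obj/f_eye.
So f_obj = 43 f_eye and 43 f_eye + f_eye = 110 cm, giving f_eye = 110/44 = 2.500 cm and f_obj = 107.500 cm.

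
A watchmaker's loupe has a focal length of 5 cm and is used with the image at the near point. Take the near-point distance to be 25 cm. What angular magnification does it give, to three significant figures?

M = 1 + D/f = 1 + 25/5 = 6.000.

6.00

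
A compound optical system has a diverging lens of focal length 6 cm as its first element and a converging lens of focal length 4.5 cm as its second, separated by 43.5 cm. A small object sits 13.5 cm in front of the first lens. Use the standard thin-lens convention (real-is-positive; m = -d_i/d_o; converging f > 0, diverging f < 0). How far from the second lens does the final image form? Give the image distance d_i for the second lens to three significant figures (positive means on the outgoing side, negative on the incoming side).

First lens: d_i1 = 1/(1/(-6) - 1/13.5) = -4.154 cm.
With d_i1 < 0 the first image is virtual and lies on the object side; the object distance for lens 2 is d_o2 = 43.5 - (-4.154) = 47.654 cm.
Second lens: d_i2 = 1/(1/4.5 - 1/(47.654)) = 4.969 cm.

4.97 cm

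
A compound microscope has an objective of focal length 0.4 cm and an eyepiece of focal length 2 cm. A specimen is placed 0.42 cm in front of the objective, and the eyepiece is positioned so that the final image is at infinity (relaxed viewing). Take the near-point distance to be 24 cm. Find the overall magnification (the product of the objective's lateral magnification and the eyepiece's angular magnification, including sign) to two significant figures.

-240

Objective: 1/d_i = 1/f_obj - 1/d_o = 1/0.4 - 1/0.42 = 0.11905 cm^-1, so d_i = 8.400 cm.
m_obj = -d_i/d_o = -8.400/0.42 = -20.000.
Eyepiece angular magnification (image at infinity): M_eye = D/f_e = 24/2 = 12.000.
Overall M = m_obj x M_eye = (-20.000)(12.000) = -240.00.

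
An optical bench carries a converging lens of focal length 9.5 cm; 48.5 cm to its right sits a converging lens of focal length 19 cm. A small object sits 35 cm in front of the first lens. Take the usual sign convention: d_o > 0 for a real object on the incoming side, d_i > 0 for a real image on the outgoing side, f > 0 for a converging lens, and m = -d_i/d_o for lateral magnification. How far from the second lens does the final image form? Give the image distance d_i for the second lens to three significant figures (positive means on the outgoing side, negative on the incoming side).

First lens: d_i1 = 1/(1/9.5 - 1/35) = 13.039 cm.
That image sits 35.461 cm in front of the second lens, so d_o2 = 35.461 cm.
Second lens: d_i2 = 1/(1/19 - 1/(35.461)) = 40.931 cm.

40.9 cm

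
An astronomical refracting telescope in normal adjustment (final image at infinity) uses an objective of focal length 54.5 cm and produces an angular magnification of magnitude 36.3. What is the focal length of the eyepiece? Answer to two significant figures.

|M| = f_obj/f_eye, so f_eye = f_obj/|M| = 54.5/36.3 = 1.501 cm.

1.5 cm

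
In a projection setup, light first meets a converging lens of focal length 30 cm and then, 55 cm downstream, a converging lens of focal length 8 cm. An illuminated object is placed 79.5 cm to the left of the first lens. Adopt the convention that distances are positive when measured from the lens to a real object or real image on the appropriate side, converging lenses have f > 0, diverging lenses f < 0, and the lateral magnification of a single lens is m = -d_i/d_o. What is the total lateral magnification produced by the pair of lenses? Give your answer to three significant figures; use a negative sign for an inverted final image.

Lens 1: 1/d_i1 = 1/f_1 - 1/d_o1 = 1/30 - 1/79.5 = 0.02075 cm^-1, so d_i1 = 48.182 cm.
m_1 = -(48.182)/79.5 = -0.6061.
Object distance for lens 2: d_o2 = 55 - 48.182 = 6.818 cm.
Lens 2: 1/d_i2 = 1/f_2 - 1/d_o2 = 1/8 - 1/(6.818) = -0.02167 cm^-1, so d_i2 = -46.154 cm.
m_2 = -(-46.154)/(6.818) = 6.7692.
Overall magnification: m = m_1 m_2 = -4.1026.

-4.10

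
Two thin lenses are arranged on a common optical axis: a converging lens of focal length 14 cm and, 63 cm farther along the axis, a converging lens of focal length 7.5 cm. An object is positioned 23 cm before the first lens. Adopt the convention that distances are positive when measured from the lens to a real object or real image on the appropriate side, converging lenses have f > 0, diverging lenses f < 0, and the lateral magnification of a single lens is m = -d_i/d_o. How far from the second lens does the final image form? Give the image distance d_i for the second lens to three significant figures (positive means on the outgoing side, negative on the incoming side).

Applying the thin-lens equation to the first lens, 1/14 = 1/23 + 1/d_i1, which gives d_i1 = 35.778 cm.
The intermediate image is 35.778 cm to the right of lens 1, so d_o2 = L - d_i1 = 63 - 35.778 = 27.222 cm.
Applying the thin-lens equation again with f_2 = 7.5 cm and d_o2 = 27.222 cm gives d_i2 = 10.352 cm.

10.4 cm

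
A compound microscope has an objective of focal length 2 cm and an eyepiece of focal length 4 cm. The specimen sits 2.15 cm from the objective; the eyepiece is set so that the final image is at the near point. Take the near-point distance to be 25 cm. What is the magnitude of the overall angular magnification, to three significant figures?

96.7

Objective: 1/d_i = 1/f_obj - 1/d_o = 1/2 - 1/2.15 = 0.03488 cm^-1, so d_i = 28.667 cm.
m_obj = -d_i/d_o = -28.667/2.15 = -13.333.
Eyepiece angular magnification (image at near point): M_eye = 1 + D/f_e = 1 + 25/4 = 7.250.
Overall M = m_obj x M_eye = (-13.333)(7.250) = -96.67.
|M| = 96.67.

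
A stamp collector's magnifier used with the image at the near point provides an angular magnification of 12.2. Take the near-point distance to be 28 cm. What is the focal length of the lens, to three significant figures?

For the image at the near point, M = 1 + D/f.
f = D/(M - 1) = 28/(12.2 - 1) = 2.500 cm.

2.50 cm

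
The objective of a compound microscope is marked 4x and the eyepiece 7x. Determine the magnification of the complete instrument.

The overall magnification of a compound microscope is the product of the objective and eyepiece magnifications:
M = M_obj x M_eye = 4 x 7 = 28.

28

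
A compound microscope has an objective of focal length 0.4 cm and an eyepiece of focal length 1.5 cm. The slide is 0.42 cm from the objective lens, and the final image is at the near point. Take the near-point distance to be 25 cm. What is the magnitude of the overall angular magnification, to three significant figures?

Objective: 1/d_i = 1/f_obj - 1/d_o = 1/0.4 - 1/0.42 = 0.11905 cm^-1, so d_i = 8.400 cm.
m_obj = -d_i/d_o = -8.400/0.42 = -20.000.
Eyepiece angular magnification (image at near point): M_eye = 1 + D/f_e = 1 + 25/1.5 = 17.667.
Overall M = m_obj x M_eye = (-20.000)(17.667) = -353.33.
|M| = 353.33.

353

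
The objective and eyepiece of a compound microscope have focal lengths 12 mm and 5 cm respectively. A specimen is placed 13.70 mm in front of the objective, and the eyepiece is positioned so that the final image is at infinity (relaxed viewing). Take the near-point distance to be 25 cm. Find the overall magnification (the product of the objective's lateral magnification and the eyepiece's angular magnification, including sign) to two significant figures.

-35

Convert to cm: f_obj = 12 mm = 1.2 cm; d_o = 13.70 mm = 1.37 cm.
Objective: 1/d_i = 1/f_obj - 1/d_o = 1/1.2 - 1/1.37 = 0.10341 cm^-1, so d_i = 9.671 cm.
m_obj = -d_i/d_o = -9.671/1.37 = -7.059.
Eyepiece angular magnification (image at infinity): M_eye = D/f_e = 25/5 = 5.000.
Overall M = m_obj x M_eye = (-7.059)(5.000) = -35.29.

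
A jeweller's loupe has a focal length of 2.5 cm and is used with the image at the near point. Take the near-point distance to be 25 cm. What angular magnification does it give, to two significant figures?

11

M = 1 + D/f = 1 + 25/2.5 = 11.000.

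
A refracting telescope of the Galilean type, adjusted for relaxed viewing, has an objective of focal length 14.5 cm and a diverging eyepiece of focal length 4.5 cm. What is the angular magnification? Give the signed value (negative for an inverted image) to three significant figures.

M = -f_obj/f_eye = -14.5/(-4.5) = 3.222.

3.22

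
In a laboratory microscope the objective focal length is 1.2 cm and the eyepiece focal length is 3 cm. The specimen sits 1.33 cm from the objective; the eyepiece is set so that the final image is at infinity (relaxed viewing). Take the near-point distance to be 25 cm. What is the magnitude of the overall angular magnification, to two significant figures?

Objective: 1/d_i = 1/f_obj - 1/d_o = 1/1.2 - 1/1.33 = 0.08145 cm^-1, so d_i = 12.277 cm.
m_obj = -d_i/d_o = -12.277/1.33 = -9.231.
Eyepiece angular magnification (image at infinity): M_eye = D/f_e = 25/3 = 8.333.
Overall M = m_obj x M_eye = (-9.231)(8.333) = -76.92.
|M| = 76.92.

77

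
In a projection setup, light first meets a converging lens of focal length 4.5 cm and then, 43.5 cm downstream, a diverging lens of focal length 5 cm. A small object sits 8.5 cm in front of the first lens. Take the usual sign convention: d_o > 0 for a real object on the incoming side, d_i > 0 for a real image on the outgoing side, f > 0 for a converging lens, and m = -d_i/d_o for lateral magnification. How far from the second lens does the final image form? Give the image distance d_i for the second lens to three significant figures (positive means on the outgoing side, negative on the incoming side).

Lens 1: 1/d_i1 = 1/f_1 - 1/d_o1 = 1/4.5 - 1/8.5 = 0.10458 cm^-1, so d_i1 = 9.563 cm.
Object distance for lens 2: d_o2 = 43.5 - 9.563 = 33.938 cm.
Lens 2: 1/d_i2 = 1/f_2 - 1/d_o2 = 1/(-5) - 1/(33.938) = -0.22947 cm^-1, so d_i2 = -4.358 cm.

-4.36 cm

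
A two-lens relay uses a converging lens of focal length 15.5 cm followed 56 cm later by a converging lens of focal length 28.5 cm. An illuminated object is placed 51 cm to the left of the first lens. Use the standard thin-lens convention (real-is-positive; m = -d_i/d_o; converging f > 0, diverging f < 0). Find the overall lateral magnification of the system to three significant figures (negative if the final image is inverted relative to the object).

2.38

First lens: d_i1 = 1/(1/15.5 - 1/51) = 22.268 cm.
m_1 = -(22.268)/51 = -0.4366.
That image sits 33.732 cm in front of the second lens, so d_o2 = 33.732 cm.
Second lens: d_i2 = 1/(1/28.5 - 1/(33.732)) = 183.735 cm.
m_2 = -(183.735)/(33.732) = -5.4468.
Total m = m_1 x m_2 = (-0.4366)(-5.4468) = 2.3782.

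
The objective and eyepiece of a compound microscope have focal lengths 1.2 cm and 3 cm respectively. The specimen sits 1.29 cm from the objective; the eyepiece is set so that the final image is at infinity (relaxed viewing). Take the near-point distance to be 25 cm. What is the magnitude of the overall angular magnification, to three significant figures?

111

Objective: 1/d_i = 1/f_obj - 1/d_o = 1/1.2 - 1/1.29 = 0.05814 cm^-1, so d_i = 17.200 cm.
m_obj = -d_i/d_o = -17.200/1.29 = -13.333.
Eyepiece angular magnification (image at infinity): M_eye = D/f_e = 25/3 = 8.333.
Overall M = m_obj x M_eye = (-13.333)(8.333) = -111.11.
|M| = 111.11.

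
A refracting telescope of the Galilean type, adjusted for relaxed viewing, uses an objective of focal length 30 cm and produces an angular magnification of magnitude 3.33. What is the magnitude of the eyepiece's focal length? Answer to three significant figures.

9.01 cm

|M| = f_obj/|f_eye|, so |f_eye| = f_obj/|M| = 30/3.33 = 9.009 cm.
(The eyepiece is diverging, so its signed focal length is -9.009 cm.)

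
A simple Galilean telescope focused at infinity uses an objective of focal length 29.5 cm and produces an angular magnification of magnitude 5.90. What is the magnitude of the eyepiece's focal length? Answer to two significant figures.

|M| = f_obj/|f_eye|, so |f_eye| = f_obj/|M| = 29.5/5.9 = 5.000 cm.
(The eyepiece is diverging, so its signed focal length is -5.000 cm.)

5.0 cm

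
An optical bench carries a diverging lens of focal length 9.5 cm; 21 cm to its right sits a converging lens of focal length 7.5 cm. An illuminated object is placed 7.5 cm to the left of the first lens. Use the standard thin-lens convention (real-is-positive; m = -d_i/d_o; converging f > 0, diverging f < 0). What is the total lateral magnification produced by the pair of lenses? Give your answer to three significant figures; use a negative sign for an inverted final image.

Lens 1: 1/d_i1 = 1/f_1 - 1/d_o1 = 1/(-9.5) - 1/7.5 = -0.23860 cm^-1, so d_i1 = -4.191 cm.
m_1 = -(-4.191)/7.5 = 0.5588.
With d_i1 < 0 the first image is virtual and lies on the object side; the object distance for lens 2 is d_o2 = 21 - (-4.191) = 25.191 cm.
Lens 2: 1/d_i2 = 1/f_2 - 1/d_o2 = 1/7.5 - 1/(25.191) = 0.09364 cm^-1, so d_i2 = 10.680 cm.
m_2 = -(10.680)/(25.191) = -0.4239.
Total m = m_1 x m_2 = (0.5588)(-0.4239) = -0.2369.

-0.237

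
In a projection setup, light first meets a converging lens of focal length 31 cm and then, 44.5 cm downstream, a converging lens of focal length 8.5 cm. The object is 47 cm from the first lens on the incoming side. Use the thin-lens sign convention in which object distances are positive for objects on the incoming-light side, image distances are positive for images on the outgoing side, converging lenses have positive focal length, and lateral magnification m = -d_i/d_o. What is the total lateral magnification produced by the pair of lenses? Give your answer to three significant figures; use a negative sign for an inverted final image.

-0.299

Applying the thin-lens equation to the first lens, 1/31 = 1/47 + 1/d_i1, which gives d_i1 = 91.062 cm.
Its lateral magnification is m_1 = -d_i1/d_o1 = -(91.062)/47 = -1.9375.
Since 91.062 cm > 44.5 cm, the first image lies past the second lens and serves as a virtual object: d_o2 = L - d_i1 = -46.562 cm.
Applying the thin-lens equation again with f_2 = 8.5 cm and d_o2 = -46.562 cm gives d_i2 = 7.188 cm.
m_2 = -(7.188)/(-46.562) = 0.1544.
Total m = m_1 x m_2 = (-1.9375)(0.1544) = -0.2991.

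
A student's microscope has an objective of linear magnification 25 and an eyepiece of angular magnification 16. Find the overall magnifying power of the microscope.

400

The overall magnification of a compound microscope is the product of the objective and eyepiece magnifications:
M = M_obj x M_eye = 25 x 16 = 400.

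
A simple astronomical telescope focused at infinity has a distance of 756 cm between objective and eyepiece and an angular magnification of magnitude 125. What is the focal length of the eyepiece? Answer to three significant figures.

In normal adjustment the tube length equals f_obj + f_eye and |M| = f_obj/f_eye.
So f_obj = 125 f_eye and 125 f_eye + f_eye = 756 cm, giving f_eye = 756/126 = 6.000 cm and f_obj = 750.000 cm.

6.00 cm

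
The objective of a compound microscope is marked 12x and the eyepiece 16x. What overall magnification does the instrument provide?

The overall magnification of a compound microscope is the product of the objective and eyepiece magnifications:
M = M_obj x M_eye = 12 x 16 = 192.

192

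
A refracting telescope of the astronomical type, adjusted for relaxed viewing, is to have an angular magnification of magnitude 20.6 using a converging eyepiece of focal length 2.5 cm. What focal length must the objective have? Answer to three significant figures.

51.5 cm

|M| = f_obj/|f_eye|, so f_obj = |M| x |f_eye| = 20.6 x 2.5 = 51.500 cm.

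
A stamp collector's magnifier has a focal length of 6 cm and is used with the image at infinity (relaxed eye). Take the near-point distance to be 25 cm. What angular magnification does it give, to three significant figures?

4.17

M = D/f = 25/6 = 4.167.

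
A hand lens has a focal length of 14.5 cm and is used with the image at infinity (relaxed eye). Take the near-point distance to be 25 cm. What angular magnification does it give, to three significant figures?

1.72

M = D/f = 25/14.5 = 1.724.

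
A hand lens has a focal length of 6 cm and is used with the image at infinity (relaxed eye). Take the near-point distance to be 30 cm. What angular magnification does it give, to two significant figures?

5.0

M = D/f = 30/6 = 5.000.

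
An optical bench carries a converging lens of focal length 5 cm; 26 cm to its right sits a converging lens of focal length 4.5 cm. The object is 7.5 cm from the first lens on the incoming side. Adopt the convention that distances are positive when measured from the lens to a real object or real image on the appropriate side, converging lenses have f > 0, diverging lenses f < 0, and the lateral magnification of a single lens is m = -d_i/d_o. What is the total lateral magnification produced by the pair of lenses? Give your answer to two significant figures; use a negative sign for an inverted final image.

1.4

First lens: d_i1 = 1/(1/5 - 1/7.5) = 15.000 cm.
m_1 = -(15.000)/7.5 = -2.0000.
Object distance for lens 2: d_o2 = 26 - 15.000 = 11.000 cm.
Second lens: d_i2 = 1/(1/4.5 - 1/(11.000)) = 7.615 cm.
m_2 = -(7.615)/(11.000) = -0.6923.
Total m = m_1 x m_2 = (-2.0000)(-0.6923) = 1.3846.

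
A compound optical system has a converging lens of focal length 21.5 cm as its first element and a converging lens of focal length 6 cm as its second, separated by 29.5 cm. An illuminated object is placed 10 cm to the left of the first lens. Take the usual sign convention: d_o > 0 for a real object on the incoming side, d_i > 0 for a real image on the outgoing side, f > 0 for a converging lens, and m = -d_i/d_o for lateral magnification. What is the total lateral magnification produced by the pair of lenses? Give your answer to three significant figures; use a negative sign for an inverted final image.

Lens 1: 1/d_i1 = 1/f_1 - 1/d_o1 = 1/21.5 - 1/10 = -0.05349 cm^-1, so d_i1 = -18.696 cm.
m_1 = -(-18.696)/10 = 1.8696.
With d_i1 < 0 the first image is virtual and lies on the object side; the object distance for lens 2 is d_o2 = 29.5 - (-18.696) = 48.196 cm.
Lens 2: 1/d_i2 = 1/f_2 - 1/d_o2 = 1/6 - 1/(48.196) = 0.14592 cm^-1, so d_i2 = 6.853 cm.
m_2 = -(6.853)/(48.196) = -0.1422.
The system's lateral magnification is m_1 m_2 = (1.8696)(-0.1422) = -0.2658.

-0.266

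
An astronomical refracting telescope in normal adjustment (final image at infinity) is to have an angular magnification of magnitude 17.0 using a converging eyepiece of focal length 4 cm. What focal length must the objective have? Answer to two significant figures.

|M| = f_obj/|f_eye|, so f_obj = |M| x |f_eye| = 17.0 x 4 = 68.000 cm.

68 cm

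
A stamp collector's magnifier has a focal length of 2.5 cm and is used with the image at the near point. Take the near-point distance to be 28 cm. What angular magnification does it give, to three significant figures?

12.2

M = 1 + D/f = 1 + 28/2.5 = 12.200.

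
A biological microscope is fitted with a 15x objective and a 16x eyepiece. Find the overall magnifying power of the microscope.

240

The overall magnification of a compound microscope is the product of the objective and eyepiece magnifications:
M = M_obj x M_eye = 15 x 16 = 240.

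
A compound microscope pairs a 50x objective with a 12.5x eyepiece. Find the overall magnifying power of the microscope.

The overall magnification of a compound microscope is the product of the objective and eyepiece magnifications:
M = M_obj x M_eye = 50 x 12.5 = 625.

625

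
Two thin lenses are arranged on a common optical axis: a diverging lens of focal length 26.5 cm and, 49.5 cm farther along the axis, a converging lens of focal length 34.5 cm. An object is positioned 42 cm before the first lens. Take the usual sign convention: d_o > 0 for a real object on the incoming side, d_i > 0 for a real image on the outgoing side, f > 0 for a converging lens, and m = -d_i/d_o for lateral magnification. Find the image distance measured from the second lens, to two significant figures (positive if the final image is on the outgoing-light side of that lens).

First lens: d_i1 = 1/(1/(-26.5) - 1/42) = -16.248 cm.
The intermediate image is virtual, 16.248 cm to the left of lens 1, so d_o2 = L - d_i1 = 49.5 - (-16.248) = 65.748 cm.
Second lens: d_i2 = 1/(1/34.5 - 1/(65.748)) = 72.590 cm.

73 cm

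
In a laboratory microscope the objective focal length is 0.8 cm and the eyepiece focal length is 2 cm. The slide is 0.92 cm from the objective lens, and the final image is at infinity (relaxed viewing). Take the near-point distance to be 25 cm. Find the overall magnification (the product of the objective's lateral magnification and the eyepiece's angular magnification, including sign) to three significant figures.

Objective: 1/d_i = 1/f_obj - 1/d_o = 1/0.8 - 1/0.92 = 0.16304 cm^-1, so d_i = 6.133 cm.
m_obj = -d_i/d_o = -6.133/0.92 = -6.667.
Eyepiece angular magnification (image at infinity): M_eye = D/f_e = 25/2 = 12.500.
Overall M = m_obj x M_eye = (-6.667)(12.500) = -83.33.

-83.3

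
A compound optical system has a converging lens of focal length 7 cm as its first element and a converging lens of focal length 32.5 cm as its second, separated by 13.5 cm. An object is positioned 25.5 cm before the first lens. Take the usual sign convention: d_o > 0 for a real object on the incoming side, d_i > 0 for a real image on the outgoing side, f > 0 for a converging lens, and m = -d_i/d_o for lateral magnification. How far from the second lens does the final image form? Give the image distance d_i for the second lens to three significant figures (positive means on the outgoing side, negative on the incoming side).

-4.37 cm

Applying the thin-lens equation to the first lens, 1/7 = 1/25.5 + 1/d_i1, which gives d_i1 = 9.649 cm.
The intermediate image is 9.649 cm to the right of lens 1, so d_o2 = L - d_i1 = 13.5 - 9.649 = 3.851 cm.
Applying the thin-lens equation again with f_2 = 32.5 cm and d_o2 = 3.851 cm gives d_i2 = -4.369 cm.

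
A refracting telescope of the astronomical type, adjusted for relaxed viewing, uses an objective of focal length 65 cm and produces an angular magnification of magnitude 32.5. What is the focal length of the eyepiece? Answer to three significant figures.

|M| = f_obj/f_eye, so f_eye = f_obj/|M| = 65/32.5 = 2.000 cm.

2.00 cm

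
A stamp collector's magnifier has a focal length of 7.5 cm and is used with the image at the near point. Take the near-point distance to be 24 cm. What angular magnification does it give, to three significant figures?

M = 1 + D/f = 1 + 24/7.5 = 4.200.

4.20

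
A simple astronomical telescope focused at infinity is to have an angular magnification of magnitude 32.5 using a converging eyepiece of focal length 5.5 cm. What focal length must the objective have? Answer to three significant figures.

|M| = f_obj/|f_eye|, so f_obj = |M| x |f_eye| = 32.5 x 5.5 = 178.750 cm.

179 cm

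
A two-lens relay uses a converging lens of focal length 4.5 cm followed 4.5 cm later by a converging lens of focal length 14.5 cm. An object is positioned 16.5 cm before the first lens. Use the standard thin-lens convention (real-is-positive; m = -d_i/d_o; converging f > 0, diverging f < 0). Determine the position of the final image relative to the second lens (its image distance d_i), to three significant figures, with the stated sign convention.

1.51 cm

Applying the thin-lens equation to the first lens, 1/4.5 = 1/16.5 + 1/d_i1, which gives d_i1 = 6.188 cm.
This image would form 6.188 cm past lens 1, i.e. 1.688 cm beyond lens 2, so it is a virtual object for lens 2: d_o2 = 4.5 - 6.188 = -1.688 cm.
Applying the thin-lens equation again with f_2 = 14.5 cm and d_o2 = -1.688 cm gives d_i2 = 1.512 cm.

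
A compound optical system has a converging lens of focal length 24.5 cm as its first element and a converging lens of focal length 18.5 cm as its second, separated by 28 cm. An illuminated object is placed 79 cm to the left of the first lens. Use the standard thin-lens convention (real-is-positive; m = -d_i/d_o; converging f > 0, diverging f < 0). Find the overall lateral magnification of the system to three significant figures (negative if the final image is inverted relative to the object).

Lens 1: 1/d_i1 = 1/f_1 - 1/d_o1 = 1/24.5 - 1/79 = 0.02816 cm^-1, so d_i1 = 35.514 cm.
m_1 = -(35.514)/79 = -0.4495.
This image would form 35.514 cm past lens 1, i.e. 7.514 cm beyond lens 2, so it is a virtual object for lens 2: d_o2 = 28 - 35.514 = -7.514 cm.
Lens 2: 1/d_i2 = 1/f_2 - 1/d_o2 = 1/18.5 - 1/(-7.514) = 0.18714 cm^-1, so d_i2 = 5.344 cm.
m_2 = -(5.344)/(-7.514) = 0.7112.
Total m = m_1 x m_2 = (-0.4495)(0.7112) = -0.3197.

-0.320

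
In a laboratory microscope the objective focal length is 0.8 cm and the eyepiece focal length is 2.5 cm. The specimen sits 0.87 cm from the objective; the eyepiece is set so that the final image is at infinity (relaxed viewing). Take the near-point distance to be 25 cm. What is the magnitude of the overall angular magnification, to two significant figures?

Objective: 1/d_i = 1/f_obj - 1/d_o = 1/0.8 - 1/0.87 = 0.10057 cm^-1, so d_i = 9.943 cm.
m_obj = -d_i/d_o = -9.943/0.87 = -11.429.
Eyepiece angular magnification (image at infinity): M_eye = D/f_e = 25/2.5 = 10.000.
Overall M = m_obj x M_eye = (-11.429)(10.000) = -114.29.
|M| = 114.29.

110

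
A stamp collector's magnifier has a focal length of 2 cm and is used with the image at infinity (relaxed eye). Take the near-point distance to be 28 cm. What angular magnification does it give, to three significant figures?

M = D/f = 28/2 = 14.000.

14.0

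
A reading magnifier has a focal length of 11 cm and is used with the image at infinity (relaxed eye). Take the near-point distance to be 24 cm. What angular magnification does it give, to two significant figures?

M = D/f = 24/11 = 2.182.

2.2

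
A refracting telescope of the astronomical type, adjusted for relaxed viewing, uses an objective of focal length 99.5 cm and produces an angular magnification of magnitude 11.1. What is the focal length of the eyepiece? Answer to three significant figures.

8.96 cm

|M| = f_obj/f_eye, so f_eye = f_obj/|M| = 99.5/11.1 = 8.964 cm.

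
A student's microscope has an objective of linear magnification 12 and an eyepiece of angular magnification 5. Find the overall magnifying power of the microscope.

The overall magnification of a compound microscope is the product of the objective and eyepiece magnifications:
M = M_obj x M_eye = 12 x 5 = 60.

60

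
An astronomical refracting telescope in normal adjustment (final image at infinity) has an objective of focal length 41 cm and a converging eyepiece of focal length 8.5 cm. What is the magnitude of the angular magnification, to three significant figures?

4.82

|M| = f_obj/|f_eye| = 41/8.5 = 4.824.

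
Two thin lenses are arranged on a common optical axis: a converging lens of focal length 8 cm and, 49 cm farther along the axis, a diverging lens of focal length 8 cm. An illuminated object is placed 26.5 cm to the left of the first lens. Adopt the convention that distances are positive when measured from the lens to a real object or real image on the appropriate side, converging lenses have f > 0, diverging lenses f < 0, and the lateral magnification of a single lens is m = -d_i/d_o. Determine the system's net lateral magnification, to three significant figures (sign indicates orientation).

Lens 1: 1/d_i1 = 1/f_1 - 1/d_o1 = 1/8 - 1/26.5 = 0.08726 cm^-1, so d_i1 = 11.459 cm.
m_1 = -(11.459)/26.5 = -0.4324.
That image sits 37.541 cm in front of the second lens, so d_o2 = 37.541 cm.
Lens 2: 1/d_i2 = 1/f_2 - 1/d_o2 = 1/(-8) - 1/(37.541) = -0.15164 cm^-1, so d_i2 = -6.595 cm.
m_2 = -(-6.595)/(37.541) = 0.1757.
Total m = m_1 x m_2 = (-0.4324)(0.1757) = -0.0760.

-0.0760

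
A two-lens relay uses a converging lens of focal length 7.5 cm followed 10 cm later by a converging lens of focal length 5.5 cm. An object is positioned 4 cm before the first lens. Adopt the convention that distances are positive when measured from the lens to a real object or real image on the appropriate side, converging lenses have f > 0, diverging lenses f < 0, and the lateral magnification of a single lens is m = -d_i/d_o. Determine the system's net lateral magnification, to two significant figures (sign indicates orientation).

First lens: d_i1 = 1/(1/7.5 - 1/4) = -8.571 cm.
m_1 = -(-8.571)/4 = 2.1429.
With d_i1 < 0 the first image is virtual and lies on the object side; the object distance for lens 2 is d_o2 = 10 - (-8.571) = 18.571 cm.
Second lens: d_i2 = 1/(1/5.5 - 1/(18.571)) = 7.814 cm.
m_2 = -(7.814)/(18.571) = -0.4208.
Total m = m_1 x m_2 = (2.1429)(-0.4208) = -0.9016.

-0.90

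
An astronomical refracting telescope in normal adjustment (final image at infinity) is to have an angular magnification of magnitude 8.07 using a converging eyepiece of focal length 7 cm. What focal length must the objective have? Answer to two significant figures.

56 cm

|M| = f_obj/|f_eye|, so f_obj = |M| x |f_eye| = 8.07 x 7 = 56.490 cm.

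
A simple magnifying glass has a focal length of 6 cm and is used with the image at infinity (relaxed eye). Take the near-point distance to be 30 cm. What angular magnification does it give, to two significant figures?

5.0

M = D/f = 30/6 = 5.000.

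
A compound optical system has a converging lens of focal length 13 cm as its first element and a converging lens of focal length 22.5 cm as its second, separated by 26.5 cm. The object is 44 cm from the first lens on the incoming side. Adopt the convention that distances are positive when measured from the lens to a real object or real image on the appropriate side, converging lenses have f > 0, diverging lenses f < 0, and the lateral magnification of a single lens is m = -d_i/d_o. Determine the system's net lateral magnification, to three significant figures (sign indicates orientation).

-0.653

Applying the thin-lens equation to the first lens, 1/13 = 1/44 + 1/d_i1, which gives d_i1 = 18.452 cm.
Its lateral magnification is m_1 = -d_i1/d_o1 = -(18.452)/44 = -0.4194.
Object distance for lens 2: d_o2 = 26.5 - 18.452 = 8.048 cm.
Applying the thin-lens equation again with f_2 = 22.5 cm and d_o2 = 8.048 cm gives d_i2 = -12.531 cm.
m_2 = -(-12.531)/(8.048) = 1.5569.
Overall magnification: m = m_1 m_2 = -0.6529.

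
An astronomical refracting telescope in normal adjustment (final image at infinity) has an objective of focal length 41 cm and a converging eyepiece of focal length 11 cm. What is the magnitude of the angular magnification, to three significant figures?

|M| = f_obj/|f_eye| = 41/11 = 3.727.

3.73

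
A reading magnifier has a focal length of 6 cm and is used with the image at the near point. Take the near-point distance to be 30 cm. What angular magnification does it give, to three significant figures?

M = 1 + D/f = 1 + 30/6 = 6.000.

6.00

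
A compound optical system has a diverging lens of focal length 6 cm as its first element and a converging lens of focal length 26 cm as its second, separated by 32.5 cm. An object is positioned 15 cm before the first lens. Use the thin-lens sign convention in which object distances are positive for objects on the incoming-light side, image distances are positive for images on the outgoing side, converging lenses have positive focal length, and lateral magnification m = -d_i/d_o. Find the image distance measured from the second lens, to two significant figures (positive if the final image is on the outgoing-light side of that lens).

Applying the thin-lens equation to the first lens, 1/(-6) = 1/15 + 1/d_i1, which gives d_i1 = -4.286 cm.
The intermediate image is virtual, 4.286 cm to the left of lens 1, so d_o2 = L - d_i1 = 32.5 - (-4.286) = 36.786 cm.
Applying the thin-lens equation again with f_2 = 26 cm and d_o2 = 36.786 cm gives d_i2 = 88.675 cm.

89 cm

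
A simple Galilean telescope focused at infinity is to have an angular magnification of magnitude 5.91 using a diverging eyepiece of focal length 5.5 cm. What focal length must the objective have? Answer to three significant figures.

|M| = f_obj/|f_eye|, so f_obj = |M| x |f_eye| = 5.91 x 5.5 = 32.505 cm.

32.5 cm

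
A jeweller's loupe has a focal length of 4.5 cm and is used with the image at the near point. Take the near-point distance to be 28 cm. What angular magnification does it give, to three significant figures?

M = 1 + D/f = 1 + 28/4.5 = 7.222.

7.22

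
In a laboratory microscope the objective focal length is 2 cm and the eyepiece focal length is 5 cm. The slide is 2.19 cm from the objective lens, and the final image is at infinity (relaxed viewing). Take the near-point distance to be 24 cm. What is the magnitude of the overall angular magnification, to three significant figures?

50.5

Objective: 1/d_i = 1/f_obj - 1/d_o = 1/2 - 1/2.19 = 0.04338 cm^-1, so d_i = 23.053 cm.
m_obj = -d_i/d_o = -23.053/2.19 = -10.526.
Eyepiece angular magnification (image at infinity): M_eye = D/f_e = 24/5 = 4.800.
Overall M = m_obj x M_eye = (-10.526)(4.800) = -50.53.
|M| = 50.53.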